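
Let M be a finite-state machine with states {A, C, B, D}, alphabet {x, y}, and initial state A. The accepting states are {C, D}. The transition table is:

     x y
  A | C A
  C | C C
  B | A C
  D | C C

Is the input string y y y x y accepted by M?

Trace: A -y-> A -y-> A -y-> A -x-> C -y-> C
End state C is accepting.

Yes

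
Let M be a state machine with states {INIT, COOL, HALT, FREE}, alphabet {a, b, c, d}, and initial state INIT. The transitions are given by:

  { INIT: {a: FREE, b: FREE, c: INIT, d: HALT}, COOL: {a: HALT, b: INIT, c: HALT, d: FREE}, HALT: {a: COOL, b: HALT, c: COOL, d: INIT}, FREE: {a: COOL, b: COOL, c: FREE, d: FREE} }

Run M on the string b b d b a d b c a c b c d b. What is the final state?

INIT → FREE → COOL → FREE → COOL → HALT → INIT → FREE → FREE → COOL → HALT → HALT → COOL → FREE → COOL

COOL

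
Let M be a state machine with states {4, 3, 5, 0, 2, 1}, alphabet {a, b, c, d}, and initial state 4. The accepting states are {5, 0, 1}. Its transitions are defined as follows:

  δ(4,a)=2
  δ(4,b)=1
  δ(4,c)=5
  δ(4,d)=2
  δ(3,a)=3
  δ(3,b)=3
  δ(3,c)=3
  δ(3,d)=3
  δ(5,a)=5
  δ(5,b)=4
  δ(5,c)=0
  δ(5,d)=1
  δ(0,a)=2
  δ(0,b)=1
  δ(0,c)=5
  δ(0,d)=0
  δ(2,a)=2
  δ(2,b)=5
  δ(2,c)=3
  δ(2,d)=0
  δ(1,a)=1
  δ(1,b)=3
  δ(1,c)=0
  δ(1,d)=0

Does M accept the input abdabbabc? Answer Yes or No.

No

start at 4
read 'a': 4 → 2
read 'b': 2 → 5
read 'd': 5 → 1
read 'a': 1 → 1
read 'b': 1 → 3
read 'b': 3 → 3
read 'a': 3 → 3
read 'b': 3 → 3
read 'c': 3 → 3
End state 3 is not accepting.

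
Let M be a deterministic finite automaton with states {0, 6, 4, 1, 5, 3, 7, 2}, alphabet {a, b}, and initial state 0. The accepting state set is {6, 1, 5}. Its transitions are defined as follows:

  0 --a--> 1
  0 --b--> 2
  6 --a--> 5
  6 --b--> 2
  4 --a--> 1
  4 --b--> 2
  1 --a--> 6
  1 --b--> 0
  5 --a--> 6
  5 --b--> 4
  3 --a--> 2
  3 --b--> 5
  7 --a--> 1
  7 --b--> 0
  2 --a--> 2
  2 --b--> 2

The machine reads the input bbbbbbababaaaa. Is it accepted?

0 → 2 → 2 → 2 → 2 → 2 → 2 → 2 → 2 → 2 → 2 → 2 → 2 → 2 → 2
End state 2 is not accepting.

No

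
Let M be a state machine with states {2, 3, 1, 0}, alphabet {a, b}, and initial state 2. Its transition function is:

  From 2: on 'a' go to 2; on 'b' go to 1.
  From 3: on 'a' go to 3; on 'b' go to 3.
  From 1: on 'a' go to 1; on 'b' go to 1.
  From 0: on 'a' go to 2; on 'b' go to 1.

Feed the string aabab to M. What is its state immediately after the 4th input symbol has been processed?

1

start at 2
read 'a': 2 → 2
read 'a': 2 → 2
read 'b': 2 → 1
read 'a': 1 → 1
After 4 symbols: 1.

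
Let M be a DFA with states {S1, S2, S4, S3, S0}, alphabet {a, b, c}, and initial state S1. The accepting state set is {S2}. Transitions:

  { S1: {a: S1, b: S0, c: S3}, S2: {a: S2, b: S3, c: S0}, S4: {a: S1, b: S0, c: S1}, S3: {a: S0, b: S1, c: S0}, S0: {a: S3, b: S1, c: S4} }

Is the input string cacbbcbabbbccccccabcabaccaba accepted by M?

start at S1
read 'c': S1 → S3
read 'a': S3 → S0
read 'c': S0 → S4
read 'b': S4 → S0
read 'b': S0 → S1
read 'c': S1 → S3
read 'b': S3 → S1
read 'a': S1 → S1
read 'b': S1 → S0
read 'b': S0 → S1
read 'b': S1 → S0
read 'c': S0 → S4
read 'c': S4 → S1
read 'c': S1 → S3
read 'c': S3 → S0
read 'c': S0 → S4
read 'c': S4 → S1
read 'a': S1 → S1
read 'b': S1 → S0
read 'c': S0 → S4
read 'a': S4 → S1
read 'b': S1 → S0
read 'a': S0 → S3
read 'c': S3 → S0
read 'c': S0 → S4
read 'a': S4 → S1
read 'b': S1 → S0
read 'a': S0 → S3
End state S3 is not accepting.

No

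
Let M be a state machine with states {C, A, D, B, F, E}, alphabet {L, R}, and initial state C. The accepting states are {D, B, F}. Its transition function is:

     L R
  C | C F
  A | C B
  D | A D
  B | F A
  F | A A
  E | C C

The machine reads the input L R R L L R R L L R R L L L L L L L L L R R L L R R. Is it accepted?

No

start at C
read 'L': C → C
read 'R': C → F
read 'R': F → A
read 'L': A → C
read 'L': C → C
read 'R': C → F
read 'R': F → A
read 'L': A → C
read 'L': C → C
read 'R': C → F
read 'R': F → A
read 'L': A → C
read 'L': C → C
read 'L': C → C
read 'L': C → C
read 'L': C → C
read 'L': C → C
read 'L': C → C
read 'L': C → C
read 'L': C → C
read 'R': C → F
read 'R': F → A
read 'L': A → C
read 'L': C → C
read 'R': C → F
read 'R': F → A
End state A is not accepting.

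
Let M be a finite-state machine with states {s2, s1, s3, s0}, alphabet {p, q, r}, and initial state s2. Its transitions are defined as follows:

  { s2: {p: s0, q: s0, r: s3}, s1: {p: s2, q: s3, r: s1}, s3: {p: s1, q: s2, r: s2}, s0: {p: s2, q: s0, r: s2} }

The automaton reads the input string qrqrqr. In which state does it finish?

s2

Trace: s2 -q-> s0 -r-> s2 -q-> s0 -r-> s2 -q-> s0 -r-> s2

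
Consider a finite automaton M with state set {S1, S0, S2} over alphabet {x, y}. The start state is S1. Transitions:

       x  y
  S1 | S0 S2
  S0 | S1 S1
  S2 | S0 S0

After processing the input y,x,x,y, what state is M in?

S2

Trace: S1 -y-> S2 -x-> S0 -x-> S1 -y-> S2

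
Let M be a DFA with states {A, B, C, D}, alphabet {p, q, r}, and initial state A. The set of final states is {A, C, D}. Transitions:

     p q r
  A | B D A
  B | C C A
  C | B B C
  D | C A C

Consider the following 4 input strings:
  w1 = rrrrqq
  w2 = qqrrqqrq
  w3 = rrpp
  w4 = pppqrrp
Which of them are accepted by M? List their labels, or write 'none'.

w1, w2, w3

w1: A → A → A → A → A → D → A  → end A, accepted
w2: A → D → A → A → A → D → A → A → D  → end D, accepted
w3: A → A → A → B → C  → end C, accepted
w4: A → B → C → B → C → C → C → B  → end B, rejected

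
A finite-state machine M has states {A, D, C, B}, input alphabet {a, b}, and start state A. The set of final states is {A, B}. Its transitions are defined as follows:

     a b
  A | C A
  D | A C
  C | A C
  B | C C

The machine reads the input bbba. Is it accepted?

Trace: A -b-> A -b-> A -b-> A -a-> C
End state C is not accepting.

No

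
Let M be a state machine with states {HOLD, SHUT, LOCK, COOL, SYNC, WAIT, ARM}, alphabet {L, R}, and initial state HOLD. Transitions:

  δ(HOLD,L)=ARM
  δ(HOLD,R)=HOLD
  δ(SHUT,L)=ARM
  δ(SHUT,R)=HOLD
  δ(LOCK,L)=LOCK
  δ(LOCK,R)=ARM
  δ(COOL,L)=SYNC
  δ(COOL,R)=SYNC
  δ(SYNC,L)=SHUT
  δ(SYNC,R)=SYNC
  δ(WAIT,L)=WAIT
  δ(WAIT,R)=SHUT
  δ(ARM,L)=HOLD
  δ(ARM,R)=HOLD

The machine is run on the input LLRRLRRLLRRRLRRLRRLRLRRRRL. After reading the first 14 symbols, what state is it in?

HOLD

start at HOLD
read 'L': HOLD → ARM
read 'L': ARM → HOLD
read 'R': HOLD → HOLD
read 'R': HOLD → HOLD
read 'L': HOLD → ARM
read 'R': ARM → HOLD
read 'R': HOLD → HOLD
read 'L': HOLD → ARM
read 'L': ARM → HOLD
read 'R': HOLD → HOLD
read 'R': HOLD → HOLD
read 'R': HOLD → HOLD
read 'L': HOLD → ARM
read 'R': ARM → HOLD
After 14 symbols: HOLD.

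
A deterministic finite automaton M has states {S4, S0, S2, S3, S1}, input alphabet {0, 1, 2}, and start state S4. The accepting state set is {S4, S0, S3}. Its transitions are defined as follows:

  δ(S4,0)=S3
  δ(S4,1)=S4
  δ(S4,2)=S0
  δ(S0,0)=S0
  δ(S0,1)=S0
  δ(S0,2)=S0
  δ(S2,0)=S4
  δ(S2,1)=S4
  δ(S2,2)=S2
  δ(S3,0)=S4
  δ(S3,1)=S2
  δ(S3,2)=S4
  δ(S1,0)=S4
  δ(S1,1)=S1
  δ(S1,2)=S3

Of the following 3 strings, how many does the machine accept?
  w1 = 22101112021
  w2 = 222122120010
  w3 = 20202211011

3

w1: S4 → S0 → S0 → S0 → S0 → S0 → S0 → S0 → S0 → S0 → S0 → S0  → end S0, accepted
w2: S4 → S0 → S0 → S0 → S0 → S0 → S0 → S0 → S0 → S0 → S0 → S0 → S0  → end S0, accepted
w3: S4 → S0 → S0 → S0 → S0 → S0 → S0 → S0 → S0 → S0 → S0 → S0  → end S0, accepted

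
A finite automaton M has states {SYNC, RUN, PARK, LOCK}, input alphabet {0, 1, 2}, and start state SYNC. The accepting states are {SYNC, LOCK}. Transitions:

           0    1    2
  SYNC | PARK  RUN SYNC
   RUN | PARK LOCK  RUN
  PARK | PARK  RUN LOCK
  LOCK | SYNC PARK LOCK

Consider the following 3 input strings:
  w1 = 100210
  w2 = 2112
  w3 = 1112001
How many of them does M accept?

w1: SYNC → RUN → PARK → PARK → LOCK → PARK → PARK  → end PARK, rejected
w2: SYNC → SYNC → RUN → LOCK → LOCK  → end LOCK, accepted
w3: SYNC → RUN → LOCK → PARK → LOCK → SYNC → PARK → RUN  → end RUN, rejected

1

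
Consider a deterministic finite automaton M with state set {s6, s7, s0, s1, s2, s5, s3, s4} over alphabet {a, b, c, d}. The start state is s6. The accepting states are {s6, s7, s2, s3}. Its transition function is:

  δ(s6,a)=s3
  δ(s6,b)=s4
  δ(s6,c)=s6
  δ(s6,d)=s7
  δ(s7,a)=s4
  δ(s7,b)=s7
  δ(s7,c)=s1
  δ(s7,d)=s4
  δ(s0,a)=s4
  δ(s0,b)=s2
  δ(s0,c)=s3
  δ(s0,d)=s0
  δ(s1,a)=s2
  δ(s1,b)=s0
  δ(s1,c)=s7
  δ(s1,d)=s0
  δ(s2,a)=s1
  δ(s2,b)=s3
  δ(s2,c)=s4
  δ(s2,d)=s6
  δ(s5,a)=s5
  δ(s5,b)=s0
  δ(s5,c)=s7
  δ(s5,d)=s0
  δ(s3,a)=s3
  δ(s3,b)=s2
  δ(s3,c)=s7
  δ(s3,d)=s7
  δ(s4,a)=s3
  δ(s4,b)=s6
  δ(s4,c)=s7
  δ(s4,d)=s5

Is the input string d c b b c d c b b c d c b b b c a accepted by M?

Yes

s6 → s7 → s1 → s0 → s2 → s4 → s5 → s7 → s7 → s7 → s1 → s0 → s3 → s2 → s3 → s2 → s4 → s3
End state s3 is accepting.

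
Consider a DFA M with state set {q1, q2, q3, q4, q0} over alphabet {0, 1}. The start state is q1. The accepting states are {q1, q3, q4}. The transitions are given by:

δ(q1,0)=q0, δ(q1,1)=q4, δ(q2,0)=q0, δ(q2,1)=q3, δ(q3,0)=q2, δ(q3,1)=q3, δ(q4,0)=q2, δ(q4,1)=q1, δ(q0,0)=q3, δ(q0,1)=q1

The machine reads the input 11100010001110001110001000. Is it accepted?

Yes

start at q1
read '1': q1 → q4
read '1': q4 → q1
read '1': q1 → q4
read '0': q4 → q2
read '0': q2 → q0
read '0': q0 → q3
read '1': q3 → q3
read '0': q3 → q2
read '0': q2 → q0
read '0': q0 → q3
read '1': q3 → q3
read '1': q3 → q3
read '1': q3 → q3
read '0': q3 → q2
read '0': q2 → q0
read '0': q0 → q3
read '1': q3 → q3
read '1': q3 → q3
read '1': q3 → q3
read '0': q3 → q2
read '0': q2 → q0
read '0': q0 → q3
read '1': q3 → q3
read '0': q3 → q2
read '0': q2 → q0
read '0': q0 → q3
End state q3 is accepting.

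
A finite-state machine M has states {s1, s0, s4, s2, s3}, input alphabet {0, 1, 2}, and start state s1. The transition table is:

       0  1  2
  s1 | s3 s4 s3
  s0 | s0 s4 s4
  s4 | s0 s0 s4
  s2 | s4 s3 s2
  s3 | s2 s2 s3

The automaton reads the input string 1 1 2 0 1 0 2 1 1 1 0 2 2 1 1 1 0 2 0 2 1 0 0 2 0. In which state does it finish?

s0

s1 → s4 → s0 → s4 → s0 → s4 → s0 → s4 → s0 → s4 → s0 → s0 → s4 → s4 → s0 → s4 → s0 → s0 → s4 → s0 → s4 → s0 → s0 → s0 → s4 → s0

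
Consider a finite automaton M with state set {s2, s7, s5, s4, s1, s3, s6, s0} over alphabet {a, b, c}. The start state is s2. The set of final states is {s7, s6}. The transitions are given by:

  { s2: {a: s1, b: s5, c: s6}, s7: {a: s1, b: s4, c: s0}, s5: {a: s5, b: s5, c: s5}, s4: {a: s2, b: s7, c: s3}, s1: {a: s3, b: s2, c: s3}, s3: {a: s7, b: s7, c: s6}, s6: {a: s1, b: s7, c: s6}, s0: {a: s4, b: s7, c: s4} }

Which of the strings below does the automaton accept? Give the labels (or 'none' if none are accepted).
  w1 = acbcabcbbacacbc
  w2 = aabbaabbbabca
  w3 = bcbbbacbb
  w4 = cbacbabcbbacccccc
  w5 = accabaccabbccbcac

w1:
  start at s2
  read 'a': s2 → s1
  read 'c': s1 → s3
  read 'b': s3 → s7
  read 'c': s7 → s0
  read 'a': s0 → s4
  read 'b': s4 → s7
  read 'c': s7 → s0
  read 'b': s0 → s7
  read 'b': s7 → s4
  read 'a': s4 → s2
  read 'c': s2 → s6
  read 'a': s6 → s1
  read 'c': s1 → s3
  read 'b': s3 → s7
  read 'c': s7 → s0
  end s0, rejected
w2:
  start at s2
  read 'a': s2 → s1
  read 'a': s1 → s3
  read 'b': s3 → s7
  read 'b': s7 → s4
  read 'a': s4 → s2
  read 'a': s2 → s1
  read 'b': s1 → s2
  read 'b': s2 → s5
  read 'b': s5 → s5
  read 'a': s5 → s5
  read 'b': s5 → s5
  read 'c': s5 → s5
  read 'a': s5 → s5
  end s5, rejected
w3:
  start at s2
  read 'b': s2 → s5
  read 'c': s5 → s5
  read 'b': s5 → s5
  read 'b': s5 → s5
  read 'b': s5 → s5
  read 'a': s5 → s5
  read 'c': s5 → s5
  read 'b': s5 → s5
  read 'b': s5 → s5
  end s5, rejected
w4:
  start at s2
  read 'c': s2 → s6
  read 'b': s6 → s7
  read 'a': s7 → s1
  read 'c': s1 → s3
  read 'b': s3 → s7
  read 'a': s7 → s1
  read 'b': s1 → s2
  read 'c': s2 → s6
  read 'b': s6 → s7
  read 'b': s7 → s4
  read 'a': s4 → s2
  read 'c': s2 → s6
  read 'c': s6 → s6
  read 'c': s6 → s6
  read 'c': s6 → s6
  read 'c': s6 → s6
  read 'c': s6 → s6
  end s6, accepted
w5:
  start at s2
  read 'a': s2 → s1
  read 'c': s1 → s3
  read 'c': s3 → s6
  read 'a': s6 → s1
  read 'b': s1 → s2
  read 'a': s2 → s1
  read 'c': s1 → s3
  read 'c': s3 → s6
  read 'a': s6 → s1
  read 'b': s1 → s2
  read 'b': s2 → s5
  read 'c': s5 → s5
  read 'c': s5 → s5
  read 'b': s5 → s5
  read 'c': s5 → s5
  read 'a': s5 → s5
  read 'c': s5 → s5
  end s5, rejected

w4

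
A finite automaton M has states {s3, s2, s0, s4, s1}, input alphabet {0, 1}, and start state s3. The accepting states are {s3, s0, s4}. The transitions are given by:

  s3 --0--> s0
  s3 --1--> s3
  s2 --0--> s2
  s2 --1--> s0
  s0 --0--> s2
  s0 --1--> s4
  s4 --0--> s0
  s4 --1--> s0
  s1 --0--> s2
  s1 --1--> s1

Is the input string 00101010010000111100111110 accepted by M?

No

Trace: s3 -0-> s0 -0-> s2 -1-> s0 -0-> s2 -1-> s0 -0-> s2 -1-> s0 -0-> s2 -0-> s2 -1-> s0 -0-> s2 -0-> s2 -0-> s2 -0-> s2 -1-> s0 -1-> s4 -1-> s0 -1-> s4 -0-> s0 -0-> s2 -1-> s0 -1-> s4 -1-> s0 -1-> s4 -1-> s0 -0-> s2
End state s2 is not accepting.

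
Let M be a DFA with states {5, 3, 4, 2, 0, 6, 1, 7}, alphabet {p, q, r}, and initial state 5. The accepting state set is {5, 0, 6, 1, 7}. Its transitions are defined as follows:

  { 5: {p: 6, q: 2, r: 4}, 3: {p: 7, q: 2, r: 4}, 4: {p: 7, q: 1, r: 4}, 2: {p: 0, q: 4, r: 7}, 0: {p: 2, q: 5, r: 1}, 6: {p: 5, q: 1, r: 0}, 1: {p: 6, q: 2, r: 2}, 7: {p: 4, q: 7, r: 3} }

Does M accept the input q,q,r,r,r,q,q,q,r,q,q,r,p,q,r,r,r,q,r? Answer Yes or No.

5 → 2 → 4 → 4 → 4 → 4 → 1 → 2 → 4 → 4 → 1 → 2 → 7 → 4 → 1 → 2 → 7 → 3 → 2 → 7
End state 7 is accepting.

Yes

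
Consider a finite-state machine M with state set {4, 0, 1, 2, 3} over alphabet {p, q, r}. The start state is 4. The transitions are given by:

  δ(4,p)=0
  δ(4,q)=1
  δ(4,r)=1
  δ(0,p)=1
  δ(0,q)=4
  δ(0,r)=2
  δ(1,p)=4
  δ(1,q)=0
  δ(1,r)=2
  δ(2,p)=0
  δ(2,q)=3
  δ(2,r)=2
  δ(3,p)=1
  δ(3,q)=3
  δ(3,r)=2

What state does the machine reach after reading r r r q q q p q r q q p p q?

Trace: 4 -r-> 1 -r-> 2 -r-> 2 -q-> 3 -q-> 3 -q-> 3 -p-> 1 -q-> 0 -r-> 2 -q-> 3 -q-> 3 -p-> 1 -p-> 4 -q-> 1

1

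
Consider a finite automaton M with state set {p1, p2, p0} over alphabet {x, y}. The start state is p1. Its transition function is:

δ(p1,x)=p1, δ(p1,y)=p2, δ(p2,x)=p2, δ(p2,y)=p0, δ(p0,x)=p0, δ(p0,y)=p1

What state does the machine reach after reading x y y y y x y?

Trace: p1 -x-> p1 -y-> p2 -y-> p0 -y-> p1 -y-> p2 -x-> p2 -y-> p0

p0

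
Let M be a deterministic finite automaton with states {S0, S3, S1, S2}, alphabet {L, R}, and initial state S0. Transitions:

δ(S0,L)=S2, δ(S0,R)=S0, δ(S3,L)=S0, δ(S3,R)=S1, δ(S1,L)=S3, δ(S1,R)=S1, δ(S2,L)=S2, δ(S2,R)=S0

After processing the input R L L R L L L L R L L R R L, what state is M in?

Trace: S0 -R-> S0 -L-> S2 -L-> S2 -R-> S0 -L-> S2 -L-> S2 -L-> S2 -L-> S2 -R-> S0 -L-> S2 -L-> S2 -R-> S0 -R-> S0 -L-> S2

S2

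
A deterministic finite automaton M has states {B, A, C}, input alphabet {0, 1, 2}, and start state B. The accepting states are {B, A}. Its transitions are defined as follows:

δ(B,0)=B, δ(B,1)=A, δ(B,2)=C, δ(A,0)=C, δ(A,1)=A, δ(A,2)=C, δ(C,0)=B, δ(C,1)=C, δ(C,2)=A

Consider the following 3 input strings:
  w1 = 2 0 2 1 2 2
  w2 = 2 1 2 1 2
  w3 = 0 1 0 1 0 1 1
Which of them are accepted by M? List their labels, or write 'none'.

w3

w1:
  start at B
  read '2': B → C
  read '0': C → B
  read '2': B → C
  read '1': C → C
  read '2': C → A
  read '2': A → C
  end C, rejected
w2:
  start at B
  read '2': B → C
  read '1': C → C
  read '2': C → A
  read '1': A → A
  read '2': A → C
  end C, rejected
w3:
  start at B
  read '0': B → B
  read '1': B → A
  read '0': A → C
  read '1': C → C
  read '0': C → B
  read '1': B → A
  read '1': A → A
  end A, accepted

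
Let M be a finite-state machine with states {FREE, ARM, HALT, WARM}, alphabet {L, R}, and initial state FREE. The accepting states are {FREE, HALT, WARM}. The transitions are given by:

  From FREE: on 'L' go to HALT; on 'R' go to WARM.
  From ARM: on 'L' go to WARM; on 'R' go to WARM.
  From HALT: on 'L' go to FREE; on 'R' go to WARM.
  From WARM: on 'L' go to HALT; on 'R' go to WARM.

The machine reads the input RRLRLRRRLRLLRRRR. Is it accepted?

Yes

start at FREE
read 'R': FREE → WARM
read 'R': WARM → WARM
read 'L': WARM → HALT
read 'R': HALT → WARM
read 'L': WARM → HALT
read 'R': HALT → WARM
read 'R': WARM → WARM
read 'R': WARM → WARM
read 'L': WARM → HALT
read 'R': HALT → WARM
read 'L': WARM → HALT
read 'L': HALT → FREE
read 'R': FREE → WARM
read 'R': WARM → WARM
read 'R': WARM → WARM
read 'R': WARM → WARM
End state WARM is accepting.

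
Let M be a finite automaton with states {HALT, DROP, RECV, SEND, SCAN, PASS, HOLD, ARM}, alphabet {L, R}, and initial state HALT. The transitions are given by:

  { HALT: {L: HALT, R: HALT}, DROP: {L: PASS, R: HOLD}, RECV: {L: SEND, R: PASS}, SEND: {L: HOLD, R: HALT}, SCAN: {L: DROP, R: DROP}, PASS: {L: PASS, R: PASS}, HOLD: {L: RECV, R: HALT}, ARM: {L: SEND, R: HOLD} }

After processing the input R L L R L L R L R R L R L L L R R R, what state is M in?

HALT

HALT → HALT → HALT → HALT → HALT → HALT → HALT → HALT → HALT → HALT → HALT → HALT → HALT → HALT → HALT → HALT → HALT → HALT → HALT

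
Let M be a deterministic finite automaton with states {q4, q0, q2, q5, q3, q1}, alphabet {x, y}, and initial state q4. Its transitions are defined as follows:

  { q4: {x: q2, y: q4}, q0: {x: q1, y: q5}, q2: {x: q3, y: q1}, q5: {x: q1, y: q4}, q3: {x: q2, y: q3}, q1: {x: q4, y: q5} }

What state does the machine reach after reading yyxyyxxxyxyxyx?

start at q4
read 'y': q4 → q4
read 'y': q4 → q4
read 'x': q4 → q2
read 'y': q2 → q1
read 'y': q1 → q5
read 'x': q5 → q1
read 'x': q1 → q4
read 'x': q4 → q2
read 'y': q2 → q1
read 'x': q1 → q4
read 'y': q4 → q4
read 'x': q4 → q2
read 'y': q2 → q1
read 'x': q1 → q4

q4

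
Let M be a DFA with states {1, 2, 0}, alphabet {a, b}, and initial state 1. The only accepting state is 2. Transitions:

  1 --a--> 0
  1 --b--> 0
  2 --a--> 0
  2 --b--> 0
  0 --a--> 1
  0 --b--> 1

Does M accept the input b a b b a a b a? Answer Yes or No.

No

Trace: 1 -b-> 0 -a-> 1 -b-> 0 -b-> 1 -a-> 0 -a-> 1 -b-> 0 -a-> 1
End state 1 is not accepting.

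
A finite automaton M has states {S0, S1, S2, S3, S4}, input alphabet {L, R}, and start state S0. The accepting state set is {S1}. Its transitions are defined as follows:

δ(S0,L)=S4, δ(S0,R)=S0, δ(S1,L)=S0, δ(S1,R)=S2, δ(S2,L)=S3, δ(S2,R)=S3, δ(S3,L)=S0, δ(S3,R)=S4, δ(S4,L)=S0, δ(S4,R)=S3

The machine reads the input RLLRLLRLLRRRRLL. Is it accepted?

start at S0
read 'R': S0 → S0
read 'L': S0 → S4
read 'L': S4 → S0
read 'R': S0 → S0
read 'L': S0 → S4
read 'L': S4 → S0
read 'R': S0 → S0
read 'L': S0 → S4
read 'L': S4 → S0
read 'R': S0 → S0
read 'R': S0 → S0
read 'R': S0 → S0
read 'R': S0 → S0
read 'L': S0 → S4
read 'L': S4 → S0
End state S0 is not accepting.

No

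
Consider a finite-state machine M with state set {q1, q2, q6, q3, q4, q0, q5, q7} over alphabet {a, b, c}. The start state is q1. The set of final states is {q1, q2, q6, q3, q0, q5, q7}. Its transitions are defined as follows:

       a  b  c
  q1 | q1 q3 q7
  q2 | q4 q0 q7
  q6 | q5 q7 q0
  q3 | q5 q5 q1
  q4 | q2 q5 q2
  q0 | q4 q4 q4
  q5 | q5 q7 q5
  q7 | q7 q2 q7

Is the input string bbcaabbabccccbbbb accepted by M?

No

start at q1
read 'b': q1 → q3
read 'b': q3 → q5
read 'c': q5 → q5
read 'a': q5 → q5
read 'a': q5 → q5
read 'b': q5 → q7
read 'b': q7 → q2
read 'a': q2 → q4
read 'b': q4 → q5
read 'c': q5 → q5
read 'c': q5 → q5
read 'c': q5 → q5
read 'c': q5 → q5
read 'b': q5 → q7
read 'b': q7 → q2
read 'b': q2 → q0
read 'b': q0 → q4
End state q4 is not accepting.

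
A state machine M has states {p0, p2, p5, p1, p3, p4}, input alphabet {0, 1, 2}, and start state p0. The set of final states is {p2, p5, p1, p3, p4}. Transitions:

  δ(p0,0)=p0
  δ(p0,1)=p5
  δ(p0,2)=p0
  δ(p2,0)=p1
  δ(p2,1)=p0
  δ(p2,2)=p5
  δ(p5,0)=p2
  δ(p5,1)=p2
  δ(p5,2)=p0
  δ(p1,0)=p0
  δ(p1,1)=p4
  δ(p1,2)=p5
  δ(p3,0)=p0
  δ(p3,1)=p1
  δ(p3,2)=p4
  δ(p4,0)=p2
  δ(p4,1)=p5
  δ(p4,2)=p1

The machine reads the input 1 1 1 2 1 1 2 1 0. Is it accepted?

Yes

Trace: p0 -1-> p5 -1-> p2 -1-> p0 -2-> p0 -1-> p5 -1-> p2 -2-> p5 -1-> p2 -0-> p1
End state p1 is accepting.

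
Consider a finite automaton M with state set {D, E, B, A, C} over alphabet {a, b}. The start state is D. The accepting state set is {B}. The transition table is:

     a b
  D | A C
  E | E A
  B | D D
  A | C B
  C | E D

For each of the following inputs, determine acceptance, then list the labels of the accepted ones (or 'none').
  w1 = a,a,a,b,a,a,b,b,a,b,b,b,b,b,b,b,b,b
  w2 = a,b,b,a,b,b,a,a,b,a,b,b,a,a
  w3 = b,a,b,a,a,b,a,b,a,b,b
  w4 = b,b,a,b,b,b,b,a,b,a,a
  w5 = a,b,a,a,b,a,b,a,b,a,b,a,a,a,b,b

w5

w1:
  start at D
  read 'a': D → A
  read 'a': A → C
  read 'a': C → E
  read 'b': E → A
  read 'a': A → C
  read 'a': C → E
  read 'b': E → A
  read 'b': A → B
  read 'a': B → D
  read 'b': D → C
  read 'b': C → D
  read 'b': D → C
  read 'b': C → D
  read 'b': D → C
  read 'b': C → D
  read 'b': D → C
  read 'b': C → D
  read 'b': D → C
  end C, rejected
w2:
  start at D
  read 'a': D → A
  read 'b': A → B
  read 'b': B → D
  read 'a': D → A
  read 'b': A → B
  read 'b': B → D
  read 'a': D → A
  read 'a': A → C
  read 'b': C → D
  read 'a': D → A
  read 'b': A → B
  read 'b': B → D
  read 'a': D → A
  read 'a': A → C
  end C, rejected
w3:
  start at D
  read 'b': D → C
  read 'a': C → E
  read 'b': E → A
  read 'a': A → C
  read 'a': C → E
  read 'b': E → A
  read 'a': A → C
  read 'b': C → D
  read 'a': D → A
  read 'b': A → B
  read 'b': B → D
  end D, rejected
w4:
  start at D
  read 'b': D → C
  read 'b': C → D
  read 'a': D → A
  read 'b': A → B
  read 'b': B → D
  read 'b': D → C
  read 'b': C → D
  read 'a': D → A
  read 'b': A → B
  read 'a': B → D
  read 'a': D → A
  end A, rejected
w5:
  start at D
  read 'a': D → A
  read 'b': A → B
  read 'a': B → D
  read 'a': D → A
  read 'b': A → B
  read 'a': B → D
  read 'b': D → C
  read 'a': C → E
  read 'b': E → A
  read 'a': A → C
  read 'b': C → D
  read 'a': D → A
  read 'a': A → C
  read 'a': C → E
  read 'b': E → A
  read 'b': A → B
  end B, accepted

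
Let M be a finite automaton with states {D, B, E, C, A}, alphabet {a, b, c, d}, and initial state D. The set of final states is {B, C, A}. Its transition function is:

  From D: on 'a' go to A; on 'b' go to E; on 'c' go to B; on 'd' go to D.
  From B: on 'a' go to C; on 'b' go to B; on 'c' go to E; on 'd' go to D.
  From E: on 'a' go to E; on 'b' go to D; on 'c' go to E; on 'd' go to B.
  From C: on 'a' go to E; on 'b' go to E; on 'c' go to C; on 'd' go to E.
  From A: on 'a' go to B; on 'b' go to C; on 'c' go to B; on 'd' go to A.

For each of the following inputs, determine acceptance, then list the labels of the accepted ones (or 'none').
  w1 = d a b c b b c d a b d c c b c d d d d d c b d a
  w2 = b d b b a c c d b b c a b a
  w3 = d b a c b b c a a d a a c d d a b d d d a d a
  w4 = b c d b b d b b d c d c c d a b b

w1: D → D → A → C → C → E → D → B → D → A → C → E → E → E → D → B → D → D → D → D → D → B → B → D → A  → end A, accepted
w2: D → E → B → B → B → C → C → C → E → D → E → E → E → D → A  → end A, accepted
w3: D → D → E → E → E → D → E → E → E → E → B → C → E → E → B → D → A → C → E → B → D → A → A → B  → end B, accepted
w4: D → E → E → B → B → B → D → E → D → D → B → D → B → E → B → C → E → D  → end D, rejected

w1, w2, w3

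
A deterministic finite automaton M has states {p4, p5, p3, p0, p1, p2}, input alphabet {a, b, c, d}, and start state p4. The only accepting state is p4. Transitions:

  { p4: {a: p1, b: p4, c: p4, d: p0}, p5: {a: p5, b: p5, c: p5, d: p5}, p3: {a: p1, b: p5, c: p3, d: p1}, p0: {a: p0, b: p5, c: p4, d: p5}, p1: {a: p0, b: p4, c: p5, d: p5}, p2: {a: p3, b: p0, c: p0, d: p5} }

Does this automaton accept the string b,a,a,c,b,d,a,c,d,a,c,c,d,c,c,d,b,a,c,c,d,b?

No

p4 → p4 → p1 → p0 → p4 → p4 → p0 → p0 → p4 → p0 → p0 → p4 → p4 → p0 → p4 → p4 → p0 → p5 → p5 → p5 → p5 → p5 → p5
End state p5 is not accepting.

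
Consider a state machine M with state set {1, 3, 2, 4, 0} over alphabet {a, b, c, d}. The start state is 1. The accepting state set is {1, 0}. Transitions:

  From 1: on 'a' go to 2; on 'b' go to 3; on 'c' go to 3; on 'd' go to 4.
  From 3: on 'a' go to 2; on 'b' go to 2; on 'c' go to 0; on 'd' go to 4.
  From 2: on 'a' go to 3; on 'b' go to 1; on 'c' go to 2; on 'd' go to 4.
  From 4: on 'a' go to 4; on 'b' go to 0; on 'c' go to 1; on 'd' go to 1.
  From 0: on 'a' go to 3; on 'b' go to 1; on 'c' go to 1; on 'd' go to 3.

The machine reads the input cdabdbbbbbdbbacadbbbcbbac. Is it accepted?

start at 1
read 'c': 1 → 3
read 'd': 3 → 4
read 'a': 4 → 4
read 'b': 4 → 0
read 'd': 0 → 3
read 'b': 3 → 2
read 'b': 2 → 1
read 'b': 1 → 3
read 'b': 3 → 2
read 'b': 2 → 1
read 'd': 1 → 4
read 'b': 4 → 0
read 'b': 0 → 1
read 'a': 1 → 2
read 'c': 2 → 2
read 'a': 2 → 3
read 'd': 3 → 4
read 'b': 4 → 0
read 'b': 0 → 1
read 'b': 1 → 3
read 'c': 3 → 0
read 'b': 0 → 1
read 'b': 1 → 3
read 'a': 3 → 2
read 'c': 2 → 2
End state 2 is not accepting.

No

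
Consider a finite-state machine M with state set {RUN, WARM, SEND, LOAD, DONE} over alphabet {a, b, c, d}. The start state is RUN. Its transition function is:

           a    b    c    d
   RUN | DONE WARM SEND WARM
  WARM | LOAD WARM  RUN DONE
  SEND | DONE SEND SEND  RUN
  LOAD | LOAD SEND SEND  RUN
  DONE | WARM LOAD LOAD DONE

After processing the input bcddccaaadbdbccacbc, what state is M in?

Trace: RUN -b-> WARM -c-> RUN -d-> WARM -d-> DONE -c-> LOAD -c-> SEND -a-> DONE -a-> WARM -a-> LOAD -d-> RUN -b-> WARM -d-> DONE -b-> LOAD -c-> SEND -c-> SEND -a-> DONE -c-> LOAD -b-> SEND -c-> SEND

SEND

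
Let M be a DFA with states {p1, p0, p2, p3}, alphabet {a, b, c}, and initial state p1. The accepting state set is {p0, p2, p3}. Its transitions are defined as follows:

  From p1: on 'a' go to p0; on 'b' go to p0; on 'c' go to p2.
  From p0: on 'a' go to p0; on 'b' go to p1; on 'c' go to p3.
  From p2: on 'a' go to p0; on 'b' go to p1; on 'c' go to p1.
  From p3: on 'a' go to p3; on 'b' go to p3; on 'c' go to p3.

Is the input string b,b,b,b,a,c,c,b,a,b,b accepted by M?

p1 → p0 → p1 → p0 → p1 → p0 → p3 → p3 → p3 → p3 → p3 → p3
End state p3 is accepting.

Yes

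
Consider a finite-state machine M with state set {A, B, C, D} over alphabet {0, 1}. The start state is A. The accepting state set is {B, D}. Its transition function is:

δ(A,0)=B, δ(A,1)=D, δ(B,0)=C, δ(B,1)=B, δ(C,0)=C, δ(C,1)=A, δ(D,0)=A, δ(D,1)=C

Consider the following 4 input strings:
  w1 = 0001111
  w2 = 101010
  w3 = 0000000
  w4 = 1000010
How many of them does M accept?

1

w1: A → B → C → C → A → D → C → A  → end A, rejected
w2: A → D → A → D → A → D → A  → end A, rejected
w3: A → B → C → C → C → C → C → C  → end C, rejected
w4: A → D → A → B → C → C → A → B  → end B, accepted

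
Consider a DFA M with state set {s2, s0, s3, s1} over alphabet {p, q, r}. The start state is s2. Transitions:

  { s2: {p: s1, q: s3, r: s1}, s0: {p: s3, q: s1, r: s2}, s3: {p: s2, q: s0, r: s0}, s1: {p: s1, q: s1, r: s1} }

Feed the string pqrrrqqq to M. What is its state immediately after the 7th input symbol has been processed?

s1

s2 → s1 → s1 → s1 → s1 → s1 → s1 → s1
After 7 symbols: s1.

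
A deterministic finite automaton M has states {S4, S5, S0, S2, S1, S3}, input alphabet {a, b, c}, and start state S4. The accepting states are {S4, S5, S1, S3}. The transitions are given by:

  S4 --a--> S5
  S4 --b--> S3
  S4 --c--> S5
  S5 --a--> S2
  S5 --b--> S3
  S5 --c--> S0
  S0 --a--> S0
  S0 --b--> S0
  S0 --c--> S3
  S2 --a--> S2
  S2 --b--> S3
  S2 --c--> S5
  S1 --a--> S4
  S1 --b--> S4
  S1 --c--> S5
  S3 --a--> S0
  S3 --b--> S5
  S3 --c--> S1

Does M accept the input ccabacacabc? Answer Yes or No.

start at S4
read 'c': S4 → S5
read 'c': S5 → S0
read 'a': S0 → S0
read 'b': S0 → S0
read 'a': S0 → S0
read 'c': S0 → S3
read 'a': S3 → S0
read 'c': S0 → S3
read 'a': S3 → S0
read 'b': S0 → S0
read 'c': S0 → S3
End state S3 is accepting.

Yes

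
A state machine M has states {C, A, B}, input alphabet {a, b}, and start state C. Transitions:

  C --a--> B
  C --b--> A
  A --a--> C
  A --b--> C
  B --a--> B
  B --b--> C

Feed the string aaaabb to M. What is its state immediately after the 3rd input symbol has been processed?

B

C → B → B → B
After 3 symbols: B.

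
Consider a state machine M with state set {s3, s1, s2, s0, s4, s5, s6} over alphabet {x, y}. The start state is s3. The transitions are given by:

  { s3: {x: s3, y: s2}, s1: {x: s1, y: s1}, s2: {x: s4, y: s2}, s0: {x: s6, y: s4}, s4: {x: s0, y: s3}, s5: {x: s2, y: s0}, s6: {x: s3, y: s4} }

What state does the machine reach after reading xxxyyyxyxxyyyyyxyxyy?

start at s3
read 'x': s3 → s3
read 'x': s3 → s3
read 'x': s3 → s3
read 'y': s3 → s2
read 'y': s2 → s2
read 'y': s2 → s2
read 'x': s2 → s4
read 'y': s4 → s3
read 'x': s3 → s3
read 'x': s3 → s3
read 'y': s3 → s2
read 'y': s2 → s2
read 'y': s2 → s2
read 'y': s2 → s2
read 'y': s2 → s2
read 'x': s2 → s4
read 'y': s4 → s3
read 'x': s3 → s3
read 'y': s3 → s2
read 'y': s2 → s2

s2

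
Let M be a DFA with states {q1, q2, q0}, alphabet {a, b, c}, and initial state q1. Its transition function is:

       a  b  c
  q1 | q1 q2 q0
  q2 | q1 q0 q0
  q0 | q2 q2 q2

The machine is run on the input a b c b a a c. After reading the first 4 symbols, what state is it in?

q2

Trace: q1 -a-> q1 -b-> q2 -c-> q0 -b-> q2
After 4 symbols: q2.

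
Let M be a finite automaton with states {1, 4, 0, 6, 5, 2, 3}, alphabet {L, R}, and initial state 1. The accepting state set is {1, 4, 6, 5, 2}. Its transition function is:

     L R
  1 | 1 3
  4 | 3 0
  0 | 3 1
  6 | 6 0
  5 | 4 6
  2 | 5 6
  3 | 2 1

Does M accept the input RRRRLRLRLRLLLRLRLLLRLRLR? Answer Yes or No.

Trace: 1 -R-> 3 -R-> 1 -R-> 3 -R-> 1 -L-> 1 -R-> 3 -L-> 2 -R-> 6 -L-> 6 -R-> 0 -L-> 3 -L-> 2 -L-> 5 -R-> 6 -L-> 6 -R-> 0 -L-> 3 -L-> 2 -L-> 5 -R-> 6 -L-> 6 -R-> 0 -L-> 3 -R-> 1
End state 1 is accepting.

Yes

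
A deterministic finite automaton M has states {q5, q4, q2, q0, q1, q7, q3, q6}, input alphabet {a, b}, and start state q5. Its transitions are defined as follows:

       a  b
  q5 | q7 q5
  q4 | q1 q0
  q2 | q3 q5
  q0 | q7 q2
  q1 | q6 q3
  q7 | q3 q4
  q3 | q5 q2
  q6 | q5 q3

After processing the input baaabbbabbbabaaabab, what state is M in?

start at q5
read 'b': q5 → q5
read 'a': q5 → q7
read 'a': q7 → q3
read 'a': q3 → q5
read 'b': q5 → q5
read 'b': q5 → q5
read 'b': q5 → q5
read 'a': q5 → q7
read 'b': q7 → q4
read 'b': q4 → q0
read 'b': q0 → q2
read 'a': q2 → q3
read 'b': q3 → q2
read 'a': q2 → q3
read 'a': q3 → q5
read 'a': q5 → q7
read 'b': q7 → q4
read 'a': q4 → q1
read 'b': q1 → q3

q3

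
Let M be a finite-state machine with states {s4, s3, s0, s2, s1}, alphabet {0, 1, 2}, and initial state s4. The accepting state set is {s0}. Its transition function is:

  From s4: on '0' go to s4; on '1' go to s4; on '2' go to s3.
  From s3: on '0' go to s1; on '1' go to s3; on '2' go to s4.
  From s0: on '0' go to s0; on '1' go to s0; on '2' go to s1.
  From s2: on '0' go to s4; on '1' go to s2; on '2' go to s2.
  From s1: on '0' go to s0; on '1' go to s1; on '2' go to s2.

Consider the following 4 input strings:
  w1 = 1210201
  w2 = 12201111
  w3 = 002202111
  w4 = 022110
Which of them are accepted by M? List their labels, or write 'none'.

none

w1: Trace: s4 -1-> s4 -2-> s3 -1-> s3 -0-> s1 -2-> s2 -0-> s4 -1-> s4  → end s4, rejected
w2: Trace: s4 -1-> s4 -2-> s3 -2-> s4 -0-> s4 -1-> s4 -1-> s4 -1-> s4 -1-> s4  → end s4, rejected
w3: Trace: s4 -0-> s4 -0-> s4 -2-> s3 -2-> s4 -0-> s4 -2-> s3 -1-> s3 -1-> s3 -1-> s3  → end s3, rejected
w4: Trace: s4 -0-> s4 -2-> s3 -2-> s4 -1-> s4 -1-> s4 -0-> s4  → end s4, rejected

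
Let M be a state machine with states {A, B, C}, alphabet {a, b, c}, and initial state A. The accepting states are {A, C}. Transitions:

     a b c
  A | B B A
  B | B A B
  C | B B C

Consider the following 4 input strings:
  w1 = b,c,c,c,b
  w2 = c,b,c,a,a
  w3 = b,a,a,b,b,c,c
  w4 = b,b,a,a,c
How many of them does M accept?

1

w1:
  start at A
  read 'b': A → B
  read 'c': B → B
  read 'c': B → B
  read 'c': B → B
  read 'b': B → A
  end A, accepted
w2:
  start at A
  read 'c': A → A
  read 'b': A → B
  read 'c': B → B
  read 'a': B → B
  read 'a': B → B
  end B, rejected
w3:
  start at A
  read 'b': A → B
  read 'a': B → B
  read 'a': B → B
  read 'b': B → A
  read 'b': A → B
  read 'c': B → B
  read 'c': B → B
  end B, rejected
w4:
  start at A
  read 'b': A → B
  read 'b': B → A
  read 'a': A → B
  read 'a': B → B
  read 'c': B → B
  end B, rejected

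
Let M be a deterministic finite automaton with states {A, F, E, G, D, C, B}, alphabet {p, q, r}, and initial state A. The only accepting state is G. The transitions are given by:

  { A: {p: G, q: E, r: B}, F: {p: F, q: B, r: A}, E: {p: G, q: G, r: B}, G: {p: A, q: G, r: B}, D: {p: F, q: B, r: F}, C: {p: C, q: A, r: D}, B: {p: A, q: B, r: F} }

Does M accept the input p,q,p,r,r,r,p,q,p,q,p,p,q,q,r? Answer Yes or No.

No

Trace: A -p-> G -q-> G -p-> A -r-> B -r-> F -r-> A -p-> G -q-> G -p-> A -q-> E -p-> G -p-> A -q-> E -q-> G -r-> B
End state B is not accepting.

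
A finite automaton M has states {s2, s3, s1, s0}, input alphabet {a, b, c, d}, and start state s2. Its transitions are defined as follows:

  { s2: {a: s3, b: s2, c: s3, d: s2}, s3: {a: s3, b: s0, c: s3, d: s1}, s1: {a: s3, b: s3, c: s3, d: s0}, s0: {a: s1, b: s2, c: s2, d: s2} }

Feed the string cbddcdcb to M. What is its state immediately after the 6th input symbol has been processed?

s1

s2 → s3 → s0 → s2 → s2 → s3 → s1
After 6 symbols: s1.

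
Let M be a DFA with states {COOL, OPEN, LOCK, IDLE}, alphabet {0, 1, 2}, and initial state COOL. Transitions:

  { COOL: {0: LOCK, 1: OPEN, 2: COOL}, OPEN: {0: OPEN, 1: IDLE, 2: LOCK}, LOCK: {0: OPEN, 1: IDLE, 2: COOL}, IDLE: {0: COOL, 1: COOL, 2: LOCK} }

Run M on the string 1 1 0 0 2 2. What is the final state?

Trace: COOL -1-> OPEN -1-> IDLE -0-> COOL -0-> LOCK -2-> COOL -2-> COOL

COOL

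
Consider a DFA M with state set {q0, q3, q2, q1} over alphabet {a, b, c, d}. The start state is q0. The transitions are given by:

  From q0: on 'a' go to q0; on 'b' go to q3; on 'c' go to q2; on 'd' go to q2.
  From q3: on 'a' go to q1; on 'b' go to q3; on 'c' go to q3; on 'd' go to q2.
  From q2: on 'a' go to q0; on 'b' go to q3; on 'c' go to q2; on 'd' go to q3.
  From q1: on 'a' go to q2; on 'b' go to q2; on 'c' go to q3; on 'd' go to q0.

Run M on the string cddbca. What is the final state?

q1

Trace: q0 -c-> q2 -d-> q3 -d-> q2 -b-> q3 -c-> q3 -a-> q1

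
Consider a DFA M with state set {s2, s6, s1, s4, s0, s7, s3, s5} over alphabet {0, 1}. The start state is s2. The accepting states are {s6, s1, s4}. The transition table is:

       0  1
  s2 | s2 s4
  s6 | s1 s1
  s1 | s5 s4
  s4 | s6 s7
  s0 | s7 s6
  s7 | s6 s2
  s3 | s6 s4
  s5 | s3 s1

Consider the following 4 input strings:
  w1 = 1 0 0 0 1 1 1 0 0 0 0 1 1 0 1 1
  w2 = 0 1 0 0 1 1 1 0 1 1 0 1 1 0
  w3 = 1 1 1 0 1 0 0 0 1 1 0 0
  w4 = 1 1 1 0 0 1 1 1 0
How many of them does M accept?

w1:
  start at s2
  read '1': s2 → s4
  read '0': s4 → s6
  read '0': s6 → s1
  read '0': s1 → s5
  read '1': s5 → s1
  read '1': s1 → s4
  read '1': s4 → s7
  read '0': s7 → s6
  read '0': s6 → s1
  read '0': s1 → s5
  read '0': s5 → s3
  read '1': s3 → s4
  read '1': s4 → s7
  read '0': s7 → s6
  read '1': s6 → s1
  read '1': s1 → s4
  end s4, accepted
w2:
  start at s2
  read '0': s2 → s2
  read '1': s2 → s4
  read '0': s4 → s6
  read '0': s6 → s1
  read '1': s1 → s4
  read '1': s4 → s7
  read '1': s7 → s2
  read '0': s2 → s2
  read '1': s2 → s4
  read '1': s4 → s7
  read '0': s7 → s6
  read '1': s6 → s1
  read '1': s1 → s4
  read '0': s4 → s6
  end s6, accepted
w3:
  start at s2
  read '1': s2 → s4
  read '1': s4 → s7
  read '1': s7 → s2
  read '0': s2 → s2
  read '1': s2 → s4
  read '0': s4 → s6
  read '0': s6 → s1
  read '0': s1 → s5
  read '1': s5 → s1
  read '1': s1 → s4
  read '0': s4 → s6
  read '0': s6 → s1
  end s1, accepted
w4:
  start at s2
  read '1': s2 → s4
  read '1': s4 → s7
  read '1': s7 → s2
  read '0': s2 → s2
  read '0': s2 → s2
  read '1': s2 → s4
  read '1': s4 → s7
  read '1': s7 → s2
  read '0': s2 → s2
  end s2, rejected

3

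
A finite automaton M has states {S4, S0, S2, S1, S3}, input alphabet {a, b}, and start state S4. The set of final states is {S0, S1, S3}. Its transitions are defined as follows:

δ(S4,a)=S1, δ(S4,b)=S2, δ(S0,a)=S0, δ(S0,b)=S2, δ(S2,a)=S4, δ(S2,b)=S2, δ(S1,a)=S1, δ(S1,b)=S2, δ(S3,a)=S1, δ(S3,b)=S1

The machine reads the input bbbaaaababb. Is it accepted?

No

start at S4
read 'b': S4 → S2
read 'b': S2 → S2
read 'b': S2 → S2
read 'a': S2 → S4
read 'a': S4 → S1
read 'a': S1 → S1
read 'a': S1 → S1
read 'b': S1 → S2
read 'a': S2 → S4
read 'b': S4 → S2
read 'b': S2 → S2
End state S2 is not accepting.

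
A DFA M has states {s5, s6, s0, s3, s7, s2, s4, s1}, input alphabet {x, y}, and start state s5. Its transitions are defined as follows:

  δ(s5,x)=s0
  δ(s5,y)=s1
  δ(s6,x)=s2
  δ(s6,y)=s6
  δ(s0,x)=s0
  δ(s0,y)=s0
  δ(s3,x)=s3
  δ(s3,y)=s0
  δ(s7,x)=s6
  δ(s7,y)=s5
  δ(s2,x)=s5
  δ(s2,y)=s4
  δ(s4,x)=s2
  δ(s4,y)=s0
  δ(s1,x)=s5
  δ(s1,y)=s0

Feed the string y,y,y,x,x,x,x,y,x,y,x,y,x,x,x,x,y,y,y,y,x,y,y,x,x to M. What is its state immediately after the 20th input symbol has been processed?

s0

start at s5
read 'y': s5 → s1
read 'y': s1 → s0
read 'y': s0 → s0
read 'x': s0 → s0
read 'x': s0 → s0
read 'x': s0 → s0
read 'x': s0 → s0
read 'y': s0 → s0
read 'x': s0 → s0
read 'y': s0 → s0
read 'x': s0 → s0
read 'y': s0 → s0
read 'x': s0 → s0
read 'x': s0 → s0
read 'x': s0 → s0
read 'x': s0 → s0
read 'y': s0 → s0
read 'y': s0 → s0
read 'y': s0 → s0
read 'y': s0 → s0
After 20 symbols: s0.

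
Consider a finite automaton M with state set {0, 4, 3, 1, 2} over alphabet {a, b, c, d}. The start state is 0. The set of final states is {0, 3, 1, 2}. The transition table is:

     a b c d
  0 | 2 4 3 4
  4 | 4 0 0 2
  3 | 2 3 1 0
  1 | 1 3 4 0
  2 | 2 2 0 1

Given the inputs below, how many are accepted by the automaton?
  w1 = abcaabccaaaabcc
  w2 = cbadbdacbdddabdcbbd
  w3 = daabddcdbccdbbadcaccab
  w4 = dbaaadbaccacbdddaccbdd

w1: Trace: 0 -a-> 2 -b-> 2 -c-> 0 -a-> 2 -a-> 2 -b-> 2 -c-> 0 -c-> 3 -a-> 2 -a-> 2 -a-> 2 -a-> 2 -b-> 2 -c-> 0 -c-> 3  → end 3, accepted
w2: Trace: 0 -c-> 3 -b-> 3 -a-> 2 -d-> 1 -b-> 3 -d-> 0 -a-> 2 -c-> 0 -b-> 4 -d-> 2 -d-> 1 -d-> 0 -a-> 2 -b-> 2 -d-> 1 -c-> 4 -b-> 0 -b-> 4 -d-> 2  → end 2, accepted
w3: Trace: 0 -d-> 4 -a-> 4 -a-> 4 -b-> 0 -d-> 4 -d-> 2 -c-> 0 -d-> 4 -b-> 0 -c-> 3 -c-> 1 -d-> 0 -b-> 4 -b-> 0 -a-> 2 -d-> 1 -c-> 4 -a-> 4 -c-> 0 -c-> 3 -a-> 2 -b-> 2  → end 2, accepted
w4: Trace: 0 -d-> 4 -b-> 0 -a-> 2 -a-> 2 -a-> 2 -d-> 1 -b-> 3 -a-> 2 -c-> 0 -c-> 3 -a-> 2 -c-> 0 -b-> 4 -d-> 2 -d-> 1 -d-> 0 -a-> 2 -c-> 0 -c-> 3 -b-> 3 -d-> 0 -d-> 4  → end 4, rejected

3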